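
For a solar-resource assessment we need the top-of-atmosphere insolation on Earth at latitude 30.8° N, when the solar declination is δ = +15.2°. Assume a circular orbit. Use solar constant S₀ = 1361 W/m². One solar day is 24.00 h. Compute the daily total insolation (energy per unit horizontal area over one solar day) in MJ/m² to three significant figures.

39.3 MJ/m²

cos H₀ = −tan(+30.8°) tan(+15.200°) = -0.1620, H₀ = 1.7335 rad.
Bracket: H₀ sin φ sin δ + cos φ cos δ sin H₀ = 1.7335×0.51204×0.26219 + 0.85896×0.96502×0.98680 = 0.232725 + 0.817972 = 1.050697.
Q̄ = (S₀/π) × [bracket] = (1361/π) × 1.050697 = 455.18 W/m².
Daily total = Q̄ × 24.00 h × 3600 s/h = 455.18 × 24.00 × 3600 / 10⁶ = 39.33 MJ/m².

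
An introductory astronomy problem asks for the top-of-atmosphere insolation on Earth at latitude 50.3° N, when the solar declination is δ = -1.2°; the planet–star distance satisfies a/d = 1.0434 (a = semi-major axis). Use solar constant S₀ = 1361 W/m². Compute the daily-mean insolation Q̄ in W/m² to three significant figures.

Q̄ ≈ 289 W/m²

cos H₀ = −tan(+50.3°) tan(-1.200°) = 0.0252, H₀ = 1.5456 rad.
Bracket: H₀ sin φ sin δ + cos φ cos δ sin H₀ = 1.5456×0.76940×-0.02094 + 0.63877×0.99978×0.99968 = -0.024902 + 0.638425 = 0.613523.
Inverse-square distance factor (a/d)² = 1.0434² = 1.088684.
Q̄ = (S₀/π) × 1.088684 × [bracket] = (1361/π) × 1.088684 × 0.613523 = 289.4 W/m².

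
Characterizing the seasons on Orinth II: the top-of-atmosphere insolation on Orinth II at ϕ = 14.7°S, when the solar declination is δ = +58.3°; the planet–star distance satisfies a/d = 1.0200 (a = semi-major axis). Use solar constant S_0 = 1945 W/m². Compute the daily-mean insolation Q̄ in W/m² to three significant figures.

cos h₀ = −tan(-14.7°) tan(+58.300°) = 0.4248, h₀ = 1.1321 rad.
Bracket: h₀ sin ϕ sin δ + cos ϕ cos δ sin h₀ = 1.1321×-0.25376×0.85081 + 0.96727×0.52547×0.90530 = -0.244422 + 0.460138 = 0.215716.
Inverse-square distance factor (a/d)² = 1.0200² = 1.040400.
Q̄ = (S_0/π) × 1.040400 × [bracket] = (1945/π) × 1.040400 × 0.215716 = 138.9 W/m².

Q̄ ≈ 139 W/m²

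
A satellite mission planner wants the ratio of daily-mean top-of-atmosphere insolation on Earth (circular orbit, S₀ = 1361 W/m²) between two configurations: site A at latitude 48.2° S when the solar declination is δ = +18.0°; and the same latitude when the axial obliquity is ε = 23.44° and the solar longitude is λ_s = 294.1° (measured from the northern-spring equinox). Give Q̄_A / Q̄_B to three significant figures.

Q̄_A / Q̄_B ≈ 0.284

— Configuration A (φ=-48.2°):
cos H₀ = −tan(-48.2°) tan(+18.000°) = 0.3634, H₀ = 1.1989 rad.
Bracket: H₀ sin φ sin δ + cos φ cos δ sin H₀ = 1.1989×-0.74548×0.30902 + 0.66653×0.95106×0.93163 = -0.276188 + 0.590570 = 0.314382.
Q̄ = (S₀/π) × [bracket] = (1361/π) × 0.314382 = 136.20 W/m².
— Configuration B (φ=-48.2°):
Solar declination: sin δ = sin ε · sin λ_s = sin 23.44° × sin 294.1° = -0.36311, so δ = -21.292°.
cos H₀ = −tan(-48.2°) tan(-21.292°) = -0.4359, H₀ = 2.0218 rad.
Bracket: H₀ sin φ sin δ + cos φ cos δ sin H₀ = 2.0218×-0.74548×-0.36311 + 0.66653×0.93174×0.90001 = 0.547284 + 0.558936 = 1.106220.
Q̄ = (S₀/π) × [bracket] = (1361/π) × 1.106220 = 479.24 W/m².
Ratio Q̄_A / Q̄_B = 136.20 / 479.24 = 0.2842.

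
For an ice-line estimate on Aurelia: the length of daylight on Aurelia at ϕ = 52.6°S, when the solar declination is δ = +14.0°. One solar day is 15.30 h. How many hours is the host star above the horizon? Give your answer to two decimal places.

cos h₀ = −tan ϕ · tan δ = −tan(-52.6°) × tan(+14.000°) = 0.3261, so h₀ = 1.2386 rad = 70.97°.
Daylight = 2h₀/(2π) × 15.30 h = (1.2386/π) × 15.30 = 6.03 h.

6.03 h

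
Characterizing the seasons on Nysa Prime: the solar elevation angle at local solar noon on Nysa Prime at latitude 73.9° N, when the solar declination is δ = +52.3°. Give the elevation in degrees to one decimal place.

68.4°

At local noon the hour angle is zero, so the zenith angle equals |ϕ − δ| = |+73.9° − (+52.300°)| = 21.600°.
Elevation = 90° − 21.600° = 68.4°.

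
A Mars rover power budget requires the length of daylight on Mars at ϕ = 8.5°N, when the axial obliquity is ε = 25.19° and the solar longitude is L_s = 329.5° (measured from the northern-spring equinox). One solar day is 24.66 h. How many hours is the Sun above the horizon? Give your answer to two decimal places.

12.07 h

Solar declination: sin δ = sin ε · sin L_s = sin 25.19° × sin 329.5° = -0.21602, so δ = -12.475°.
cos h₀ = −tan ϕ · tan δ = −tan(+8.5°) × tan(-12.475°) = 0.0331, so h₀ = 1.5377 rad = 88.11°.
Daylight = 2h₀/(2π) × 24.66 h = (1.5377/π) × 24.66 = 12.07 h.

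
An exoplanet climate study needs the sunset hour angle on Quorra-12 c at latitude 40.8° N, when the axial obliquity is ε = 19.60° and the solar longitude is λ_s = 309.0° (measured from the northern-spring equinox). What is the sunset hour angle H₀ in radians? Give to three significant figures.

H₀ = 1.34 rad

Solar declination: sin δ = sin ε · sin λ_s = sin 19.60° × sin 309.0° = -0.26069, so δ = -15.111°.
cos H₀ = −tan φ · tan δ = −tan(+40.8°) × tan(-15.111°) = 0.2331, so H₀ = 1.3355 rad = 76.52°.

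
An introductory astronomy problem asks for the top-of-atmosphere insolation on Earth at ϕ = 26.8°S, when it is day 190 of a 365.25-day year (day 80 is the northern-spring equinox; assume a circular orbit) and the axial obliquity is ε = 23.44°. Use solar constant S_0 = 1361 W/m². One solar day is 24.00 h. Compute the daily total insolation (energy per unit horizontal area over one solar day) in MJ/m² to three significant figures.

Solar longitude: L_s = 360° × (190 − 80)/365.25 = 108.419°.
sin δ = sin 23.44° × sin 108.419° = 0.37741, so δ = +22.173°.
cos h₀ = −tan(-26.8°) tan(+22.173°) = 0.2059, h₀ = 1.3634 rad.
Bracket: h₀ sin ϕ sin δ + cos ϕ cos δ sin h₀ = 1.3634×-0.45088×0.37741 + 0.89259×0.92605×0.97858 = -0.232005 + 0.808878 = 0.576873.
Q̄ = (S_0/π) × [bracket] = (1361/π) × 0.576873 = 249.91 W/m².
Daily total = Q̄ × 24.00 h × 3600 s/h = 249.91 × 24.00 × 3600 / 10⁶ = 21.59 MJ/m².

21.6 MJ/m²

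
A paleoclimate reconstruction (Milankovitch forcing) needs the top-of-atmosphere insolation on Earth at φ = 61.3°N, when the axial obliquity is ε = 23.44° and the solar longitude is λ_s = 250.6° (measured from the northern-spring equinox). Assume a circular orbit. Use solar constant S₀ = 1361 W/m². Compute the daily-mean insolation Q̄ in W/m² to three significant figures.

Solar declination: sin δ = sin ε · sin λ_s = sin 23.44° × sin 250.6° = -0.37520, so δ = -22.037°.
cos H₀ = −tan(+61.3°) tan(-22.037°) = 0.7393, H₀ = 0.7387 rad.
Bracket: H₀ sin φ sin δ + cos φ cos δ sin H₀ = 0.7387×0.87715×-0.37520 + 0.48022×0.92694×0.67334 = -0.243111 + 0.299727 = 0.056616.
Q̄ = (S₀/π) × [bracket] = (1361/π) × 0.056616 = 24.53 W/m².

Q̄ ≈ 24.5 W/m²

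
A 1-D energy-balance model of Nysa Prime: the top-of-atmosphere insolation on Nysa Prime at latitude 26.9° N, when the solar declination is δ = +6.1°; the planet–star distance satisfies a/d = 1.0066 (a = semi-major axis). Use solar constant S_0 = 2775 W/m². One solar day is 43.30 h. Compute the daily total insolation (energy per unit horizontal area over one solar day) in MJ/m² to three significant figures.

cos h₀ = −tan(+26.9°) tan(+6.100°) = -0.0542, h₀ = 1.6250 rad.
Bracket: h₀ sin ϕ sin δ + cos ϕ cos δ sin h₀ = 1.6250×0.45243×0.10626 + 0.89180×0.99434×0.99853 = 0.078122 + 0.885449 = 0.963571.
Inverse-square distance factor (a/d)² = 1.0066² = 1.013244.
Q̄ = (S_0/π) × 1.013244 × [bracket] = (2775/π) × 1.013244 × 0.963571 = 862.40 W/m².
Daily total = Q̄ × 43.30 h × 3600 s/h = 862.40 × 43.30 × 3600 / 10⁶ = 134.4 MJ/m².

134 MJ/m²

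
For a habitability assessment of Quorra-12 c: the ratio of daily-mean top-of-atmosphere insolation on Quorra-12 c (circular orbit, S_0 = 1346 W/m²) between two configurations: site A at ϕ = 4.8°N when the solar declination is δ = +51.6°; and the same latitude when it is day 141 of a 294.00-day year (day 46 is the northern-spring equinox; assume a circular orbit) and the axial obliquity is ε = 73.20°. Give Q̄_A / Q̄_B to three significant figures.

— Configuration A (ϕ=+4.8°):
cos h₀ = −tan(+4.8°) tan(+51.600°) = -0.1059, h₀ = 1.6769 rad.
Bracket: h₀ sin ϕ sin δ + cos ϕ cos δ sin h₀ = 1.6769×0.08368×0.78369 + 0.99649×0.62115×0.99437 = 0.109970 + 0.615485 = 0.725455.
Q̄ = (S_0/π) × [bracket] = (1346/π) × 0.725455 = 310.82 W/m².
— Configuration B (ϕ=+4.8°):
Solar longitude: L_s = 360° × (141 − 46)/294.00 = 116.327°.
sin δ = sin 73.20° × sin 116.327° = 0.85803, so δ = +59.096°.
cos h₀ = −tan(+4.8°) tan(+59.096°) = -0.1403, h₀ = 1.7115 rad.
Bracket: h₀ sin ϕ sin δ + cos ϕ cos δ sin h₀ = 1.7115×0.08368×0.85803 + 0.99649×0.51360×0.99011 = 0.122886 + 0.506736 = 0.629622.
Q̄ = (S_0/π) × [bracket] = (1346/π) × 0.629622 = 269.76 W/m².
Ratio Q̄_A / Q̄_B = 310.82 / 269.76 = 1.152.

Q̄_A / Q̄_B ≈ 1.15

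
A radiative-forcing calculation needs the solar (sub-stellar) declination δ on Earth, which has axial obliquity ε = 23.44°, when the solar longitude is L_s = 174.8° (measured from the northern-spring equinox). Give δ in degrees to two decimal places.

δ = +2.07°

sin δ = sin ε · sin L_s = sin 23.44° × sin 174.8° = 0.036053.
δ = arcsin(0.036053) = +2.07°.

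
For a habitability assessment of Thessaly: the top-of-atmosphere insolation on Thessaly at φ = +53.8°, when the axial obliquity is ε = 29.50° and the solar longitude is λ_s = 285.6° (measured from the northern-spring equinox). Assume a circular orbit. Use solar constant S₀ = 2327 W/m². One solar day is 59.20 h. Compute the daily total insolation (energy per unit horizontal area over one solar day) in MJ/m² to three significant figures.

10.6 MJ/m²

Solar declination: sin δ = sin ε · sin λ_s = sin 29.50° × sin 285.6° = -0.47428, so δ = -28.313°.
cos H₀ = −tan(+53.8°) tan(-28.313°) = 0.7361, H₀ = 0.7435 rad.
Bracket: H₀ sin φ sin δ + cos φ cos δ sin H₀ = 0.7435×0.80696×-0.47428 + 0.59061×0.88037×0.67689 = -0.284556 + 0.351953 = 0.067397.
Q̄ = (S₀/π) × [bracket] = (2327/π) × 0.067397 = 49.921 W/m².
Daily total = Q̄ × 59.20 h × 3600 s/h = 49.921 × 59.20 × 3600 / 10⁶ = 10.64 MJ/m².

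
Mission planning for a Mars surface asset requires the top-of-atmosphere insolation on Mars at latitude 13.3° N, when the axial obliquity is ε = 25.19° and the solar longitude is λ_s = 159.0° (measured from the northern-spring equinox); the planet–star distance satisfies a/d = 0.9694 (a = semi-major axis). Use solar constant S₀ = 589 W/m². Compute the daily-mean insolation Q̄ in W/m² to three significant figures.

Q̄ ≈ 179 W/m²

Solar declination: sin δ = sin ε · sin λ_s = sin 25.19° × sin 159.0° = 0.15253, so δ = +8.774°.
cos H₀ = −tan(+13.3°) tan(+8.774°) = -0.0365, H₀ = 1.6073 rad.
Bracket: H₀ sin φ sin δ + cos φ cos δ sin H₀ = 1.6073×0.23005×0.15253 + 0.97318×0.98830×0.99933 = 0.056399 + 0.961149 = 1.017548.
Inverse-square distance factor (a/d)² = 0.9694² = 0.939736.
Q̄ = (S₀/π) × 0.939736 × [bracket] = (589/π) × 0.939736 × 1.017548 = 179.3 W/m².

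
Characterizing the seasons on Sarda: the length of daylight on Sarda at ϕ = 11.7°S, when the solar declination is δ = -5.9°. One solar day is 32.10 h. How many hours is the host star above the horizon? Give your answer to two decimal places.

cos h₀ = −tan ϕ · tan δ = −tan(-11.7°) × tan(-5.900°) = -0.0214, so h₀ = 1.5922 rad = 91.23°.
Daylight = 2h₀/(2π) × 32.10 h = (1.5922/π) × 32.10 = 16.27 h.

16.27 h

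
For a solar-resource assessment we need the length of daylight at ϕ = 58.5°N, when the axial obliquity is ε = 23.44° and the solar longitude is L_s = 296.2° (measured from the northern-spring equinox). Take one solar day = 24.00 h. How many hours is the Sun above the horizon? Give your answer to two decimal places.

6.86 h

Solar declination: sin δ = sin ε · sin L_s = sin 23.44° × sin 296.2° = -0.35692, so δ = -20.911°.
cos h₀ = −tan ϕ · tan δ = −tan(+58.5°) × tan(-20.911°) = 0.6235, so h₀ = 0.8976 rad = 51.43°.
Daylight = 2h₀/(2π) × 24.00 h = (0.8976/π) × 24.00 = 6.86 h.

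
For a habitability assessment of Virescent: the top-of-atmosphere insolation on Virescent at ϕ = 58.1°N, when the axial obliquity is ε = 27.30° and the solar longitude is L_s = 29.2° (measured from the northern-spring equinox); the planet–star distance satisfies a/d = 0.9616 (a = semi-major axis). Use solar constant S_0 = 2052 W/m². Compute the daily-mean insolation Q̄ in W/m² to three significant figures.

Q̄ ≈ 513 W/m²

Solar declination: sin δ = sin ε · sin L_s = sin 27.30° × sin 29.2° = 0.22376, so δ = +12.930°.
cos h₀ = −tan(+58.1°) tan(+12.930°) = -0.3688, h₀ = 1.9485 rad.
Bracket: h₀ sin ϕ sin δ + cos ϕ cos δ sin h₀ = 1.9485×0.84897×0.22376 + 0.52844×0.97465×0.92950 = 0.370148 + 0.478733 = 0.848881.
Inverse-square distance factor (a/d)² = 0.9616² = 0.924675.
Q̄ = (S_0/π) × 0.924675 × [bracket] = (2052/π) × 0.924675 × 0.848881 = 512.7 W/m².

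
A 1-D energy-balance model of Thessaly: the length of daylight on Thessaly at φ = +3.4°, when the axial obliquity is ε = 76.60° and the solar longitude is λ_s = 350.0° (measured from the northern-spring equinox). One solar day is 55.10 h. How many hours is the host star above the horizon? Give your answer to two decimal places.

27.37 h

Solar declination: sin δ = sin ε · sin λ_s = sin 76.60° × sin 350.0° = -0.16892, so δ = -9.725°.
cos H₀ = −tan φ · tan δ = −tan(+3.4°) × tan(-9.725°) = 0.0102, so H₀ = 1.5606 rad = 89.42°.
Daylight = 2H₀/(2π) × 55.10 h = (1.5606/π) × 55.10 = 27.37 h.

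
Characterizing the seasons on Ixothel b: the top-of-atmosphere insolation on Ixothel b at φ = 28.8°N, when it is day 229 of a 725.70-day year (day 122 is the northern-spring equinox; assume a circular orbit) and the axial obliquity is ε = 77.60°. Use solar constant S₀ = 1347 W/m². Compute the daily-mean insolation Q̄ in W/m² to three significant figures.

Q̄ ≈ 546 W/m²

Solar longitude: λ_s = 360° × (229 − 122)/725.70 = 53.080°.
sin δ = sin 77.60° × sin 53.080° = 0.78082, so δ = +51.336°.
cos H₀ = −tan(+28.8°) tan(+51.336°) = -0.6871, H₀ = 2.3283 rad.
Bracket: H₀ sin φ sin δ + cos φ cos δ sin H₀ = 2.3283×0.48175×0.78082 + 0.87631×0.62475×0.72657 = 0.875813 + 0.397779 = 1.273592.
Q̄ = (S₀/π) × [bracket] = (1347/π) × 1.273592 = 546.1 W/m².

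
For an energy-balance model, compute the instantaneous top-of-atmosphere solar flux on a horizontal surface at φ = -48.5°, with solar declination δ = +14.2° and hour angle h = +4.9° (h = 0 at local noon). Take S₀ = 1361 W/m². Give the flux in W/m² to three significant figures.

cos θ_z = sin φ sin δ + cos φ cos δ cos h = -0.183724 + 0.640026 = 0.456302.
Flux = S₀ · cos θ_z = 1361 × 0.456302 = 621.0 W/m².

621 W/m²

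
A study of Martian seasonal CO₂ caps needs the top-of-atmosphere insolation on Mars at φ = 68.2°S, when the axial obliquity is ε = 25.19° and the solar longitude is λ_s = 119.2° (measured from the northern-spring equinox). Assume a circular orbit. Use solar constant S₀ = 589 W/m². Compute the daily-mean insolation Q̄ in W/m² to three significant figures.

Solar declination: sin δ = sin ε · sin λ_s = sin 25.19° × sin 119.2° = 0.37153, so δ = +21.810°.
cos H₀ = −tan(-68.2°) tan(+21.810°) = 1.0005 ≥ 1 ⇒ polar night, H₀ = 0 and Q̄ = 0.

Q̄ ≈ 0.00 W/m²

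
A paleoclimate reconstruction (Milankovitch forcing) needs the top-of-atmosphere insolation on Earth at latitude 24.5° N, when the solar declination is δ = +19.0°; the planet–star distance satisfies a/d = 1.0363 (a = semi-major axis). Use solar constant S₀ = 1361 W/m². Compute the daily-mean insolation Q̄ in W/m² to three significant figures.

Q̄ ≈ 504 W/m²

cos H₀ = −tan(+24.5°) tan(+19.000°) = -0.1569, H₀ = 1.7284 rad.
Bracket: H₀ sin φ sin δ + cos φ cos δ sin H₀ = 1.7284×0.41469×0.32557 + 0.90996×0.94552×0.98761 = 0.233352 + 0.849725 = 1.083077.
Inverse-square distance factor (a/d)² = 1.0363² = 1.073918.
Q̄ = (S₀/π) × 1.073918 × [bracket] = (1361/π) × 1.073918 × 1.083077 = 503.9 W/m².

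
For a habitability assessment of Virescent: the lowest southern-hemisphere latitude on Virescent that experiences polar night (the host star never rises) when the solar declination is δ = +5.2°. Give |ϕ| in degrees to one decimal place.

Polar night requires cos h₀ = −tan ϕ tan δ ≥ 1, i.e. tan ϕ tan δ ≤ −1.
The boundary is |tan ϕ| · |tan δ| = 1, so |ϕ| = 90° − |δ| = 90° − 5.2° = 84.8° in the southern hemisphere.

|ϕ| = 84.8°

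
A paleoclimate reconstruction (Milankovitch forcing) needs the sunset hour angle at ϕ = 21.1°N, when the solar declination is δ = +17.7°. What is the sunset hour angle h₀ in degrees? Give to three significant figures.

cos h₀ = −tan ϕ · tan δ = −tan(+21.1°) × tan(+17.700°) = -0.1231, so h₀ = 1.6943 rad = 97.07°.

h₀ = 97.1°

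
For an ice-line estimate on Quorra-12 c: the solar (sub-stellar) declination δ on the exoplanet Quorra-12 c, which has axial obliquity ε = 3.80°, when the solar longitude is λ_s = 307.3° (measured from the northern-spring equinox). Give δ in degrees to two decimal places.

δ = -3.02°

sin δ = sin ε · sin λ_s = sin 3.80° × sin 307.3° = -0.052719.
δ = arcsin(-0.052719) = -3.02°.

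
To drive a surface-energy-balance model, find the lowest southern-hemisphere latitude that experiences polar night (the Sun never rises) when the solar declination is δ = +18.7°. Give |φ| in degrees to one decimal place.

Polar night requires cos H₀ = −tan φ tan δ ≥ 1, i.e. tan φ tan δ ≤ −1.
The boundary is |tan φ| · |tan δ| = 1, so |φ| = 90° − |δ| = 90° − 18.7° = 71.3° in the southern hemisphere.

|φ| = 71.3°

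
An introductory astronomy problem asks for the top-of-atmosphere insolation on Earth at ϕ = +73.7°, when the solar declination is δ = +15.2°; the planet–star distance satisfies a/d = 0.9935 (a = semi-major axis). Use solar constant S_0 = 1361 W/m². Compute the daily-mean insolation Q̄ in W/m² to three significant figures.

Q̄ ≈ 340 W/m²

cos h₀ = −tan(+73.7°) tan(+15.200°) = -0.9291, h₀ = 2.7628 rad.
Bracket: h₀ sin ϕ sin δ + cos ϕ cos δ sin h₀ = 2.7628×0.95981×0.26219 + 0.28067×0.96502×0.36978 = 0.695266 + 0.100156 = 0.795422.
Inverse-square distance factor (a/d)² = 0.9935² = 0.987042.
Q̄ = (S_0/π) × 0.987042 × [bracket] = (1361/π) × 0.987042 × 0.795422 = 340.1 W/m².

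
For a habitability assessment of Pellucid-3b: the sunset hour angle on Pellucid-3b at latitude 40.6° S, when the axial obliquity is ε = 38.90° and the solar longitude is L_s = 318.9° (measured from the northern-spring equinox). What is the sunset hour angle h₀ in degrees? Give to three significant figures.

h₀ = 113°

Solar declination: sin δ = sin ε · sin L_s = sin 38.90° × sin 318.9° = -0.41281, so δ = -24.381°.
cos h₀ = −tan ϕ · tan δ = −tan(-40.6°) × tan(-24.381°) = -0.3885, so h₀ = 1.9698 rad = 112.86°.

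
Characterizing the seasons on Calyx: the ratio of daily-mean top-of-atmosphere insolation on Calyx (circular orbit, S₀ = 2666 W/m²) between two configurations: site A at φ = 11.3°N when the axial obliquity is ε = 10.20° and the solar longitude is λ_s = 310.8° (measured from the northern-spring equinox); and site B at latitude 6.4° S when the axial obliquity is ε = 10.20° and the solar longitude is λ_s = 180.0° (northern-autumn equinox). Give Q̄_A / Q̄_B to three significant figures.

Q̄_A / Q̄_B ≈ 0.937

— Configuration A (φ=+11.3°):
Solar declination: sin δ = sin ε · sin λ_s = sin 10.20° × sin 310.8° = -0.13405, so δ = -7.704°.
cos H₀ = −tan(+11.3°) tan(-7.704°) = 0.0270, H₀ = 1.5438 rad.
Bracket: H₀ sin φ sin δ + cos φ cos δ sin H₀ = 1.5438×0.19595×-0.13405 + 0.98061×0.99097×0.99963 = -0.040551 + 0.971396 = 0.930845.
Q̄ = (S₀/π) × [bracket] = (2666/π) × 0.930845 = 789.93 W/m².
— Configuration B (φ=-6.4°):
Solar declination: sin δ = sin ε · sin λ_s = sin 10.20° × sin 180.0° = 0.00000, so δ = +0.000°.
cos H₀ = −tan(-6.4°) tan(+0.000°) = 0.0000, H₀ = 1.5708 rad.
Bracket: H₀ sin φ sin δ + cos φ cos δ sin H₀ = 1.5708×-0.11147×0.00000 + 0.99377×1.00000×1.00000 = -0.000000 + 0.993770 = 0.993770.
Q̄ = (S₀/π) × [bracket] = (2666/π) × 0.993770 = 843.33 W/m².
Ratio Q̄_A / Q̄_B = 789.93 / 843.33 = 0.9367.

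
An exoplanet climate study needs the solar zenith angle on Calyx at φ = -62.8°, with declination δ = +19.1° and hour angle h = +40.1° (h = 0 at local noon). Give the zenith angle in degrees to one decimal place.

cos θ_z = sin φ sin δ + cos φ cos δ cos h = -0.291033 + 0.330396 = 0.039363.
θ_z = arccos(0.039363) = 87.7°.

θ_z = 87.7°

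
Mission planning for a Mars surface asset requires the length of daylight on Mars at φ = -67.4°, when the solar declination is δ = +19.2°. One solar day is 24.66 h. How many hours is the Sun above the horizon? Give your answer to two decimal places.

cos H₀ = −tan φ · tan δ = −tan(-67.4°) × tan(+19.200°) = 0.8366, so H₀ = 0.5798 rad = 33.22°.
Daylight = 2H₀/(2π) × 24.66 h = (0.5798/π) × 24.66 = 4.55 h.

4.55 h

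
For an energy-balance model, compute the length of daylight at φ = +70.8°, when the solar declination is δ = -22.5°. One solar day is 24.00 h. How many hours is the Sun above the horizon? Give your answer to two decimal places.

cos H₀ = −tan φ · tan δ = 1.1895 ≥ 1, so the Sun never rises (polar night) and H₀ = 0.
Daylight = 2H₀/(2π) × 24.00 h = (0.0000/π) × 24.00 = 0.00 h.

0.00 h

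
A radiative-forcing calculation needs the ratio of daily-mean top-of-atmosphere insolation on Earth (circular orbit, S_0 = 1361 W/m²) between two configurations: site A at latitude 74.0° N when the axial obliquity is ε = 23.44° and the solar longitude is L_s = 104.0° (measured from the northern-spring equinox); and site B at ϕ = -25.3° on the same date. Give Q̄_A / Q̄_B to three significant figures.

Q̄_A / Q̄_B ≈ 1.97

— Configuration A (ϕ=+74.0°):
Solar declination: sin δ = sin ε · sin L_s = sin 23.44° × sin 104.0° = 0.38597, so δ = +22.704°.
cos h₀ = −tan(+74.0°) tan(+22.704°) = -1.4591 ≤ −1 ⇒ polar day, h₀ = π.
Bracket: h₀ sin ϕ sin δ + cos ϕ cos δ sin h₀ = 3.1416×0.96126×0.38597 + 0.27564×0.92251×0.00000 = 1.165589 + 0.000000 = 1.165589.
Q̄ = (S_0/π) × [bracket] = (1361/π) × 1.165589 = 504.96 W/m².
— Configuration B (ϕ=-25.3°):
cos h₀ = −tan(-25.3°) tan(+22.704°) = 0.1978, h₀ = 1.3717 rad.
Bracket: h₀ sin ϕ sin δ + cos ϕ cos δ sin h₀ = 1.3717×-0.42736×0.38597 + 0.90408×0.92251×0.98025 = -0.226259 + 0.817551 = 0.591292.
Q̄ = (S_0/π) × [bracket] = (1361/π) × 0.591292 = 256.16 W/m².
Ratio Q̄_A / Q̄_B = 504.96 / 256.16 = 1.971.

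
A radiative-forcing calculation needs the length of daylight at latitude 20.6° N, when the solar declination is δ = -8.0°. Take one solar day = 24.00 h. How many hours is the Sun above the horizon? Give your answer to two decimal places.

cos h₀ = −tan ϕ · tan δ = −tan(+20.6°) × tan(-8.000°) = 0.0528, so h₀ = 1.5179 rad = 86.97°.
Daylight = 2h₀/(2π) × 24.00 h = (1.5179/π) × 24.00 = 11.60 h.

11.60 h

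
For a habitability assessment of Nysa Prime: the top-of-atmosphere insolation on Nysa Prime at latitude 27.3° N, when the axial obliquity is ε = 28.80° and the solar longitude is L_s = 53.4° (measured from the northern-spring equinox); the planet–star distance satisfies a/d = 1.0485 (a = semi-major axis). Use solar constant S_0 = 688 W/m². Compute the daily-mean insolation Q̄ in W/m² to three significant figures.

Solar declination: sin δ = sin ε · sin L_s = sin 28.80° × sin 53.4° = 0.38676, so δ = +22.753°.
cos h₀ = −tan(+27.3°) tan(+22.753°) = -0.2165, h₀ = 1.7890 rad.
Bracket: h₀ sin ϕ sin δ + cos ϕ cos δ sin h₀ = 1.7890×0.45865×0.38676 + 0.88862×0.92218×0.97629 = 0.317346 + 0.800038 = 1.117384.
Inverse-square distance factor (a/d)² = 1.0485² = 1.099352.
Q̄ = (S_0/π) × 1.099352 × [bracket] = (688/π) × 1.099352 × 1.117384 = 269.0 W/m².

Q̄ ≈ 269 W/m²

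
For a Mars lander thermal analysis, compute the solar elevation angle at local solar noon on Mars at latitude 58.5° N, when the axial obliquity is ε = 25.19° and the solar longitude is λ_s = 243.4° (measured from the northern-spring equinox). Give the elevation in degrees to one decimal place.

Solar declination: sin δ = sin ε · sin λ_s = sin 25.19° × sin 243.4° = -0.38057, so δ = -22.369°.
At local noon the hour angle is zero, so the zenith angle equals |φ − δ| = |+58.5° − (-22.369°)| = 80.869°.
Elevation = 90° − 80.869° = 9.1°.

9.1°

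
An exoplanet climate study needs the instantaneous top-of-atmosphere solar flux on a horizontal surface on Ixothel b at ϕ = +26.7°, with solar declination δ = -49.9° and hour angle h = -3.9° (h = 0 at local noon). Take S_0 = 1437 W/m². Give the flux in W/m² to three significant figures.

331 W/m²

cos θ_z = sin ϕ sin δ + cos ϕ cos δ cos h = -0.343694 + 0.574109 = 0.230415.
Flux = S_0 · cos θ_z = 1437 × 0.230415 = 331.1 W/m².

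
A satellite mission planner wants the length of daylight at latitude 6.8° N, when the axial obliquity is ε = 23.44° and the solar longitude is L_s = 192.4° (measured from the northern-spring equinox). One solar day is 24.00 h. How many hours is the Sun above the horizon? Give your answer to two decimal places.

Solar declination: sin δ = sin ε · sin L_s = sin 23.44° × sin 192.4° = -0.08542, so δ = -4.900°.
cos h₀ = −tan ϕ · tan δ = −tan(+6.8°) × tan(-4.900°) = 0.0102, so h₀ = 1.5606 rad = 89.41°.
Daylight = 2h₀/(2π) × 24.00 h = (1.5606/π) × 24.00 = 11.92 h.

11.92 h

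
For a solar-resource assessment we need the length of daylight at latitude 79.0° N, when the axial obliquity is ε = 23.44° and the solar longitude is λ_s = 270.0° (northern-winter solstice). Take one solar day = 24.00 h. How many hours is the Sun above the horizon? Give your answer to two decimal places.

0.00 h

Solar declination: sin δ = sin ε · sin λ_s = sin 23.44° × sin 270.0° = -0.39779, so δ = -23.440°.
cos H₀ = −tan φ · tan δ = 2.2305 ≥ 1, so the Sun never rises (polar night) and H₀ = 0.
Daylight = 2H₀/(2π) × 24.00 h = (0.0000/π) × 24.00 = 0.00 h.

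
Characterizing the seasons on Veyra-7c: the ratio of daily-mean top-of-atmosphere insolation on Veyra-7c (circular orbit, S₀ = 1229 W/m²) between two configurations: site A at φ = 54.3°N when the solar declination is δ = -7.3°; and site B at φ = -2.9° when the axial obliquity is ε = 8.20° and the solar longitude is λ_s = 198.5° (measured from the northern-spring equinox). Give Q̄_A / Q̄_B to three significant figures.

Q̄_A / Q̄_B ≈ 0.425

— Configuration A (φ=+54.3°):
cos H₀ = −tan(+54.3°) tan(-7.300°) = 0.1783, H₀ = 1.3916 rad.
Bracket: H₀ sin φ sin δ + cos φ cos δ sin H₀ = 1.3916×0.81208×-0.12706 + 0.58354×0.99189×0.98398 = -0.143589 + 0.569535 = 0.425946.
Q̄ = (S₀/π) × [bracket] = (1229/π) × 0.425946 = 166.63 W/m².
— Configuration B (φ=-2.9°):
Solar declination: sin δ = sin ε · sin λ_s = sin 8.20° × sin 198.5° = -0.04526, so δ = -2.594°.
cos H₀ = −tan(-2.9°) tan(-2.594°) = -0.0023, H₀ = 1.5731 rad.
Bracket: H₀ sin φ sin δ + cos φ cos δ sin H₀ = 1.5731×-0.05059×-0.04526 + 0.99872×0.99898×1.00000 = 0.003602 + 0.997701 = 1.001303.
Q̄ = (S₀/π) × [bracket] = (1229/π) × 1.001303 = 391.71 W/m².
Ratio Q̄_A / Q̄_B = 166.63 / 391.71 = 0.4254.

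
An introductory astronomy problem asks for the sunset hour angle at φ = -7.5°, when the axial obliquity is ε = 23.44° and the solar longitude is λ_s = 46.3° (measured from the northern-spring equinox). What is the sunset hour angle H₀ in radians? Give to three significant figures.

H₀ = 1.53 rad

Solar declination: sin δ = sin ε · sin λ_s = sin 23.44° × sin 46.3° = 0.28759, so δ = +16.714°.
cos H₀ = −tan φ · tan δ = −tan(-7.5°) × tan(+16.714°) = 0.0395, so H₀ = 1.5313 rad = 87.73°.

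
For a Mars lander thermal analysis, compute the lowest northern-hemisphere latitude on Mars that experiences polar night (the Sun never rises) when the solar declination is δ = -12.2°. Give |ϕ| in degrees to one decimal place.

|ϕ| = 77.8°

Polar night requires cos h₀ = −tan ϕ tan δ ≥ 1, i.e. tan ϕ tan δ ≤ −1.
The boundary is |tan ϕ| · |tan δ| = 1, so |ϕ| = 90° − |δ| = 90° − 12.2° = 77.8° in the northern hemisphere.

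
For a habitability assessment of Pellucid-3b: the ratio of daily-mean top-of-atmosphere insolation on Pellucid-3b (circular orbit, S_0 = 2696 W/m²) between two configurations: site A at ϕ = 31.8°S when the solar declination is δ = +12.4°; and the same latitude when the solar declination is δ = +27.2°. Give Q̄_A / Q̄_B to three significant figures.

— Configuration A (ϕ=-31.8°):
cos h₀ = −tan(-31.8°) tan(+12.400°) = 0.1363, h₀ = 1.4340 rad.
Bracket: h₀ sin ϕ sin δ + cos ϕ cos δ sin h₀ = 1.4340×-0.52696×0.21474 + 0.84989×0.97667×0.99066 = -0.162271 + 0.822309 = 0.660038.
Q̄ = (S_0/π) × [bracket] = (2696/π) × 0.660038 = 566.42 W/m².
— Configuration B (ϕ=-31.8°):
cos h₀ = −tan(-31.8°) tan(+27.200°) = 0.3187, h₀ = 1.2465 rad.
Bracket: h₀ sin ϕ sin δ + cos ϕ cos δ sin h₀ = 1.2465×-0.52696×0.45710 + 0.84989×0.88942×0.94787 = -0.300249 + 0.716504 = 0.416255.
Q̄ = (S_0/π) × [bracket] = (2696/π) × 0.416255 = 357.21 W/m².
Ratio Q̄_A / Q̄_B = 566.42 / 357.21 = 1.586.

Q̄_A / Q̄_B ≈ 1.59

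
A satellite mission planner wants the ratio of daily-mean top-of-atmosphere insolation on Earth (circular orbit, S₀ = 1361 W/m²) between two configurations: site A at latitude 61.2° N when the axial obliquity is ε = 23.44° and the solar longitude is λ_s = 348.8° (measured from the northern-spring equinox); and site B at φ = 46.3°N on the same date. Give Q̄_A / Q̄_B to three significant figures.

— Configuration A (φ=+61.2°):
Solar declination: sin δ = sin ε · sin λ_s = sin 23.44° × sin 348.8° = -0.07726, so δ = -4.431°.
cos H₀ = −tan(+61.2°) tan(-4.431°) = 0.1410, H₀ = 1.4294 rad.
Bracket: H₀ sin φ sin δ + cos φ cos δ sin H₀ = 1.4294×0.87631×-0.07726 + 0.48175×0.99701×0.99001 = -0.096776 + 0.475511 = 0.378735.
Q̄ = (S₀/π) × [bracket] = (1361/π) × 0.378735 = 164.08 W/m².
— Configuration B (φ=+46.3°):
cos H₀ = −tan(+46.3°) tan(-4.431°) = 0.0811, H₀ = 1.4896 rad.
Bracket: H₀ sin φ sin δ + cos φ cos δ sin H₀ = 1.4896×0.72297×-0.07726 + 0.69088×0.99701×0.99671 = -0.083204 + 0.686548 = 0.603344.
Q̄ = (S₀/π) × [bracket] = (1361/π) × 0.603344 = 261.38 W/m².
Ratio Q̄_A / Q̄_B = 164.08 / 261.38 = 0.6277.

Q̄_A / Q̄_B ≈ 0.628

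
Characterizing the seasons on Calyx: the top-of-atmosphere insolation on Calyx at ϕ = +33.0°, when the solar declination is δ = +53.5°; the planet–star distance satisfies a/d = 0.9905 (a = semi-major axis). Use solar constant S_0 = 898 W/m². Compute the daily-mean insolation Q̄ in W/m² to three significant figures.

Q̄ ≈ 391 W/m²

cos h₀ = −tan(+33.0°) tan(+53.500°) = -0.8776, h₀ = 2.6417 rad.
Bracket: h₀ sin ϕ sin δ + cos ϕ cos δ sin h₀ = 2.6417×0.54464×0.80386 + 0.83867×0.59482×0.47935 = 1.156574 + 0.239127 = 1.395701.
Inverse-square distance factor (a/d)² = 0.9905² = 0.981090.
Q̄ = (S_0/π) × 0.981090 × [bracket] = (898/π) × 0.981090 × 1.395701 = 391.4 W/m².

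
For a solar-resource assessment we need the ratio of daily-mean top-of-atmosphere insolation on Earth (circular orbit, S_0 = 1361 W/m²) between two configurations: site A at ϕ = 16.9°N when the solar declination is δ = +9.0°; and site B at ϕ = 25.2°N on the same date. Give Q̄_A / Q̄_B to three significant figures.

— Configuration A (ϕ=+16.9°):
cos h₀ = −tan(+16.9°) tan(+9.000°) = -0.0481, h₀ = 1.6189 rad.
Bracket: h₀ sin ϕ sin δ + cos ϕ cos δ sin h₀ = 1.6189×0.29070×0.15643 + 0.95681×0.98769×0.99884 = 0.073618 + 0.943935 = 1.017553.
Q̄ = (S_0/π) × [bracket] = (1361/π) × 1.017553 = 440.82 W/m².
— Configuration B (ϕ=+25.2°):
cos h₀ = −tan(+25.2°) tan(+9.000°) = -0.0745, h₀ = 1.6454 rad.
Bracket: h₀ sin ϕ sin δ + cos ϕ cos δ sin h₀ = 1.6454×0.42578×0.15643 + 0.90483×0.98769×0.99722 = 0.109591 + 0.891207 = 1.000798.
Q̄ = (S_0/π) × [bracket] = (1361/π) × 1.000798 = 433.57 W/m².
Ratio Q̄_A / Q̄_B = 440.82 / 433.57 = 1.017.

Q̄_A / Q̄_B ≈ 1.02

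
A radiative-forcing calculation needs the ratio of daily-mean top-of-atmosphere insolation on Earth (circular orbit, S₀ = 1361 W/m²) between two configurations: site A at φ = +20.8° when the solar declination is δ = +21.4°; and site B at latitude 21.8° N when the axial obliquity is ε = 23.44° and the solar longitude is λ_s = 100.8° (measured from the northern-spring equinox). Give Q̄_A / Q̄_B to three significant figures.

Q̄_A / Q̄_B ≈ 0.990

— Configuration A (φ=+20.8°):
cos H₀ = −tan(+20.8°) tan(+21.400°) = -0.1489, H₀ = 1.7202 rad.
Bracket: H₀ sin φ sin δ + cos φ cos δ sin H₀ = 1.7202×0.35511×0.36488 + 0.93483×0.93106×0.98886 = 0.222891 + 0.860687 = 1.083578.
Q̄ = (S₀/π) × [bracket] = (1361/π) × 1.083578 = 469.43 W/m².
— Configuration B (φ=+21.8°):
Solar declination: sin δ = sin ε · sin λ_s = sin 23.44° × sin 100.8° = 0.39074, so δ = +23.001°.
cos H₀ = −tan(+21.8°) tan(+23.001°) = -0.1698, H₀ = 1.7414 rad.
Bracket: H₀ sin φ sin δ + cos φ cos δ sin H₀ = 1.7414×0.37137×0.39074 + 0.92849×0.92050×0.98548 = 0.252693 + 0.842265 = 1.094958.
Q̄ = (S₀/π) × [bracket] = (1361/π) × 1.094958 = 474.36 W/m².
Ratio Q̄_A / Q̄_B = 469.43 / 474.36 = 0.9896.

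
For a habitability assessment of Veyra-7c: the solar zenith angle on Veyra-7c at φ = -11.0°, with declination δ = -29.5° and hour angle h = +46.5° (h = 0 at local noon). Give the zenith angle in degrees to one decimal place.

cos θ_z = sin φ sin δ + cos φ cos δ cos h = 0.093959 + 0.588106 = 0.682065.
θ_z = arccos(0.682065) = 47.0°.

θ_z = 47.0°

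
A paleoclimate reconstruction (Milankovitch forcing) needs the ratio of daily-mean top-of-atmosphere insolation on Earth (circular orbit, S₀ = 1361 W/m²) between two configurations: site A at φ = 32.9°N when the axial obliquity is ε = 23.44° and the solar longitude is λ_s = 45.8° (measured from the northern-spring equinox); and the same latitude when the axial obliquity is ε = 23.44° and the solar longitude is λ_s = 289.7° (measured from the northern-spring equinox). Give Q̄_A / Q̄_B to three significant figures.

Q̄_A / Q̄_B ≈ 2.19

— Configuration A (φ=+32.9°):
Solar declination: sin δ = sin ε · sin λ_s = sin 23.44° × sin 45.8° = 0.28518, so δ = +16.570°.
cos H₀ = −tan(+32.9°) tan(+16.570°) = -0.1925, H₀ = 1.7645 rad.
Bracket: H₀ sin φ sin δ + cos φ cos δ sin H₀ = 1.7645×0.54317×0.28518 + 0.83962×0.95847×0.98130 = 0.273323 + 0.789702 = 1.063025.
Q̄ = (S₀/π) × [bracket] = (1361/π) × 1.063025 = 460.52 W/m².
— Configuration B (φ=+32.9°):
Solar declination: sin δ = sin ε · sin λ_s = sin 23.44° × sin 289.7° = -0.37451, so δ = -21.994°.
cos H₀ = −tan(+32.9°) tan(-21.994°) = 0.2613, H₀ = 1.3064 rad.
Bracket: H₀ sin φ sin δ + cos φ cos δ sin H₀ = 1.3064×0.54317×-0.37451 + 0.83962×0.92722×0.96526 = -0.265751 + 0.751467 = 0.485716.
Q̄ = (S₀/π) × [bracket] = (1361/π) × 0.485716 = 210.42 W/m².
Ratio Q̄_A / Q̄_B = 460.52 / 210.42 = 2.189.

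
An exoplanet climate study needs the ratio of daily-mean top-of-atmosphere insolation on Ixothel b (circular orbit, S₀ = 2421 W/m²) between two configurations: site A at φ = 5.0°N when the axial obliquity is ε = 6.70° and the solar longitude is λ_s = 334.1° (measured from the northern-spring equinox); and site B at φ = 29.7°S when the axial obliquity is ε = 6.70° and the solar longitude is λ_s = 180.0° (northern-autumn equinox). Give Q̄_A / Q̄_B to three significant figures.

— Configuration A (φ=+5.0°):
Solar declination: sin δ = sin ε · sin λ_s = sin 6.70° × sin 334.1° = -0.05096, so δ = -2.921°.
cos H₀ = −tan(+5.0°) tan(-2.921°) = 0.0045, H₀ = 1.5663 rad.
Bracket: H₀ sin φ sin δ + cos φ cos δ sin H₀ = 1.5663×0.08716×-0.05096 + 0.99619×0.99870×0.99999 = -0.006957 + 0.994885 = 0.987928.
Q̄ = (S₀/π) × [bracket] = (2421/π) × 0.987928 = 761.33 W/m².
— Configuration B (φ=-29.7°):
Solar declination: sin δ = sin ε · sin λ_s = sin 6.70° × sin 180.0° = 0.00000, so δ = +0.000°.
cos H₀ = −tan(-29.7°) tan(+0.000°) = 0.0000, H₀ = 1.5708 rad.
Bracket: H₀ sin φ sin δ + cos φ cos δ sin H₀ = 1.5708×-0.49546×0.00000 + 0.86863×1.00000×1.00000 = -0.000000 + 0.868630 = 0.868630.
Q̄ = (S₀/π) × [bracket] = (2421/π) × 0.868630 = 669.39 W/m².
Ratio Q̄_A / Q̄_B = 761.33 / 669.39 = 1.137.

Q̄_A / Q̄_B ≈ 1.14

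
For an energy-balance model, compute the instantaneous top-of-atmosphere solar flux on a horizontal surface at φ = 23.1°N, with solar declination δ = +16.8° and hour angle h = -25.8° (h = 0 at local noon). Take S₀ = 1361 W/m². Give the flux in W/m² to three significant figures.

cos θ_z = sin φ sin δ + cos φ cos δ cos h = 0.113398 + 0.792787 = 0.906185.
Flux = S₀ · cos θ_z = 1361 × 0.906185 = 1233 W/m².

1.23e+03 W/m²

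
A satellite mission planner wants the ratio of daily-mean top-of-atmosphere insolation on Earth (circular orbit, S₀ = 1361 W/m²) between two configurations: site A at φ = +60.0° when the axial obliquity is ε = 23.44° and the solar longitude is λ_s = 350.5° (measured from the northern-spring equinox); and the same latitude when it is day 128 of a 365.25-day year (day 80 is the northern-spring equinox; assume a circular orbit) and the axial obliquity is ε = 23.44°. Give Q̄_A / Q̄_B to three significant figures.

— Configuration A (φ=+60.0°):
Solar declination: sin δ = sin ε · sin λ_s = sin 23.44° × sin 350.5° = -0.06565, so δ = -3.764°.
cos H₀ = −tan(+60.0°) tan(-3.764°) = 0.1140, H₀ = 1.4566 rad.
Bracket: H₀ sin φ sin δ + cos φ cos δ sin H₀ = 1.4566×0.86603×-0.06565 + 0.50000×0.99784×0.99349 = -0.082815 + 0.495672 = 0.412857.
Q̄ = (S₀/π) × [bracket] = (1361/π) × 0.412857 = 178.86 W/m².
— Configuration B (φ=+60.0°):
Solar longitude: λ_s = 360° × (128 − 80)/365.25 = 47.310°.
sin δ = sin 23.44° × sin 47.310° = 0.29239, so δ = +17.001°.
cos H₀ = −tan(+60.0°) tan(+17.001°) = -0.5296, H₀ = 2.1289 rad.
Bracket: H₀ sin φ sin δ + cos φ cos δ sin H₀ = 2.1289×0.86603×0.29239 + 0.50000×0.95630×0.84826 = 0.539077 + 0.405596 = 0.944673.
Q̄ = (S₀/π) × [bracket] = (1361/π) × 0.944673 = 409.25 W/m².
Ratio Q̄_A / Q̄_B = 178.86 / 409.25 = 0.4370.

Q̄_A / Q̄_B ≈ 0.437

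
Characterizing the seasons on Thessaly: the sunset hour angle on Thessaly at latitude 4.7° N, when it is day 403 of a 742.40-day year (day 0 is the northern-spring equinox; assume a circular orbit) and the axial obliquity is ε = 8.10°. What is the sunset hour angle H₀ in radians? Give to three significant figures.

Solar longitude: λ_s = 360° × (403 − 0)/742.40 = 195.420°.
sin δ = sin 8.10° × sin 195.420° = -0.03747, so δ = -2.147°.
cos H₀ = −tan φ · tan δ = −tan(+4.7°) × tan(-2.147°) = 0.0031, so H₀ = 1.5677 rad = 89.82°.

H₀ = 1.57 rad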